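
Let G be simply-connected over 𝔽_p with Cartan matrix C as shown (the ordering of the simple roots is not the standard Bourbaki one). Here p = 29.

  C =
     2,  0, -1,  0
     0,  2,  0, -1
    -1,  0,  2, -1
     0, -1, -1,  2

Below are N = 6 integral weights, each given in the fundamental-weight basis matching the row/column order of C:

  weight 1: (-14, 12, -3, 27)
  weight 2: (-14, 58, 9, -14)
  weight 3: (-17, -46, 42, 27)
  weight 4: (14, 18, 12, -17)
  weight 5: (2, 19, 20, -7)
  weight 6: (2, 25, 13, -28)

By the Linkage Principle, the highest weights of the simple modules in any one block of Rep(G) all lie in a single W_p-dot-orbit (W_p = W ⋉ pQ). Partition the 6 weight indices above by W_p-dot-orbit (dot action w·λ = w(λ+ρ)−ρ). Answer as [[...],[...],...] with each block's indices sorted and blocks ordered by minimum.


Dynkin diagram of C (from the 6 off-diagonal −1 entries): A_4.

λ_j+ρ reflected into Ā_29 (⟨·,θ^∨⟩≤29); 4-tuples as given:

  λ_1+ρ ↦ (10, 1, 3, 13);  λ_2+ρ ↦ (10, 1, 3, 13);  λ_3+ρ ↦ (10, 1, 3, 13);  λ_4+ρ ↦ (10, 1, 3, 13);  λ_5+ρ ↦ (6, 5, 9, 6);  λ_6+ρ ↦ (10, 1, 3, 13)

Grouping the 6 weights by Ā_29-representative: 2 linkage classes.

[[1, 2, 3, 4, 6], [5]]


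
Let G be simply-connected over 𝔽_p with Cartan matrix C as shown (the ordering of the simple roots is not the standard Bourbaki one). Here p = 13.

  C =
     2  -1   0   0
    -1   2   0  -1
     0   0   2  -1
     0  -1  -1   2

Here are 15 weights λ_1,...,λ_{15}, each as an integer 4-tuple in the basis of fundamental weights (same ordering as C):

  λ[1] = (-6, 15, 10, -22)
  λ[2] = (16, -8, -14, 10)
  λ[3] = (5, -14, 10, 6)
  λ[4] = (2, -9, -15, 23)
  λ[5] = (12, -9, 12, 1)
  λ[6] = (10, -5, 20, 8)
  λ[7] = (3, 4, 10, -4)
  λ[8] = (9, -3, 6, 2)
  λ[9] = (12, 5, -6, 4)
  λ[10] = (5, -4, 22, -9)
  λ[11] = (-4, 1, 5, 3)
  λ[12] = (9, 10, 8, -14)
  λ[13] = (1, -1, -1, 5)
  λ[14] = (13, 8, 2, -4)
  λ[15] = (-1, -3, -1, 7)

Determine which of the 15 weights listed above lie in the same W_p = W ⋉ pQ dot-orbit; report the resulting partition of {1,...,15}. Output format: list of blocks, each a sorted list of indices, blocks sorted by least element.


Cartan matrix: type A_4 (|W|=120); un-permuting the 4 rows.

Alcove-folded reps (p=13, 15 weights, presented ϖ-order):

  1: (3, 2, 2, 1);  2: (0, 2, 4, 3);  3: (2, 0, 0, 6);  4: (3, 2, 2, 1);  5: (2, 0, 0, 6);  6: (0, 2, 4, 3);  7: (0, 2, 4, 3);  8: (3, 2, 2, 1);  9: (2, 0, 0, 6);  10: (3, 2, 2, 1);  11: (2, 1, 6, 3);  12: (0, 2, 4, 3);  13: (2, 0, 0, 6);  14: (3, 1, 3, 6);  15: (2, 0, 0, 6)

Linkage partition of the 15 weights (5 classes, p=13):

[[1, 4, 8, 10], [2, 6, 7, 12], [3, 5, 9, 13, 15], [11], [14]]


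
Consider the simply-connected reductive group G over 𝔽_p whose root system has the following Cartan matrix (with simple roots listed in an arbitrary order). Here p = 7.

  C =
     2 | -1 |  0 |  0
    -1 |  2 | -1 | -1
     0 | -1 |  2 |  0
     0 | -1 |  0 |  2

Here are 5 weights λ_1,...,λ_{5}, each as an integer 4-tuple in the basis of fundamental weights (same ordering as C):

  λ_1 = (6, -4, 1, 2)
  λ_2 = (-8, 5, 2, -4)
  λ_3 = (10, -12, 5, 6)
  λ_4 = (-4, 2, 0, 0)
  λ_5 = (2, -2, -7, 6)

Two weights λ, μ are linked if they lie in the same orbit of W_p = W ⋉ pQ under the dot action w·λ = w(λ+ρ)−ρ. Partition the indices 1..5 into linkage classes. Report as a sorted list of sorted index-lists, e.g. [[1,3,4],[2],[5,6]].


Dynkin diagram of C (from the 6 off-diagonal −1 entries): D_4.

W_7-reps of the 5 weights in Ā_7 (same 4-coord order as C):

  [1] (4, 0, 1, 0) · [2] (3, 0, 1, 1) · [3] (4, 0, 1, 0) · [4] (3, 0, 1, 1) · [5] (4, 0, 1, 0)

Grouping the 5 weights by Ā_7-representative: 2 linkage classes.

[[1, 3, 5], [2, 4]]


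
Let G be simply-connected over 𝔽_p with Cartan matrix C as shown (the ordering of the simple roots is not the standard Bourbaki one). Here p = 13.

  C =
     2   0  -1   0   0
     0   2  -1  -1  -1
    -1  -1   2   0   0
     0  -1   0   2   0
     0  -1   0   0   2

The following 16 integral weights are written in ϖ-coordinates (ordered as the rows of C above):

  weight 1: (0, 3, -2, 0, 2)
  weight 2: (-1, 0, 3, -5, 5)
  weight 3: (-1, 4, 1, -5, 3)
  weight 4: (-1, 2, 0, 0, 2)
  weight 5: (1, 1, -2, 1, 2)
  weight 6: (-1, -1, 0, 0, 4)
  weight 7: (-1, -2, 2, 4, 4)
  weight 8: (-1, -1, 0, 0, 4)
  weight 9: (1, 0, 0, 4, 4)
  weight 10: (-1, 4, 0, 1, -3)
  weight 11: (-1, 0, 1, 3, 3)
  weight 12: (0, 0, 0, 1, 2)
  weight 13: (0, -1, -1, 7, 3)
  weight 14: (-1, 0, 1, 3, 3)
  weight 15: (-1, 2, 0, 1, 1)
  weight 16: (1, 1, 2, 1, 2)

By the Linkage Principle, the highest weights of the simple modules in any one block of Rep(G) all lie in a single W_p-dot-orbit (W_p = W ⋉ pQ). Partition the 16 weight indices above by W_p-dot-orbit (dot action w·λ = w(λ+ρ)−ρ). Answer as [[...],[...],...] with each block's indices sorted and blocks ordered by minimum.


Root system D_5: the 5×5 matrix C matches after relabeling.

Each λ_j+ρ reduced to Ā_13; 5-tuples below use C's row order:

  1: (0, 3, 1, 1, 3);  2: (0, 3, 1, 1, 3);  3: (0, 1, 1, 4, 4);  4: (0, 3, 1, 1, 3);  5: (1, 1, 1, 2, 3);  6: (0, 0, 1, 1, 5);  7: (0, 1, 1, 4, 4);  8: (0, 0, 1, 1, 5);  9: (0, 1, 1, 4, 4);  10: (0, 3, 1, 2, 2);  11: (0, 1, 1, 4, 4);  12: (1, 1, 1, 2, 3);  13: (1, 0, 0, 8, 4);  14: (0, 1, 1, 4, 4);  15: (0, 3, 1, 2, 2);  16: (1, 1, 1, 2, 3)

6 distinct reps among the 16 weights ⇒ 6 W_13-linkage classes:

[[1, 2, 4], [3, 7, 9, 11, 14], [5, 12, 16], [6, 8], [10, 15], [13]]


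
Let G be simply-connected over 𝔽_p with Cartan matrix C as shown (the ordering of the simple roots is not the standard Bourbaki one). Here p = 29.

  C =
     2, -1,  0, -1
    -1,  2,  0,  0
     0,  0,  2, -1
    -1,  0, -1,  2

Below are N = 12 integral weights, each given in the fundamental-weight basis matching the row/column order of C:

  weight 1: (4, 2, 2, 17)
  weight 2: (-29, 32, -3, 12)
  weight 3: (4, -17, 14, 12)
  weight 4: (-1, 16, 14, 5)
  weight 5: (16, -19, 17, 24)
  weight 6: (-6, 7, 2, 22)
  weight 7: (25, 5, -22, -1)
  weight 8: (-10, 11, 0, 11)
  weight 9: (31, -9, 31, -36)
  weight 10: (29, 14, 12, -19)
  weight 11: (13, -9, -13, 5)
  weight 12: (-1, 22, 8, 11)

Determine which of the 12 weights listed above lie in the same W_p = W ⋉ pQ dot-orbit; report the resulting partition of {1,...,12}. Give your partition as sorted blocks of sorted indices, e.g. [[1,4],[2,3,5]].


Root system A_4: the 4×4 matrix C matches after relabeling.

W_29-reps of the 12 weights in Ā_29 (same 4-coord order as C):

  λ_1+ρ ↦ (5, 3, 3, 18)
  λ_2+ρ ↦ (11, 1, 11, 2)
  λ_3+ρ ↦ (11, 1, 11, 2)
  λ_4+ρ ↦ (0, 8, 6, 6)
  λ_5+ρ ↦ (11, 1, 11, 2)
  λ_6+ρ ↦ (5, 3, 3, 18)
  λ_7+ρ ↦ (5, 3, 3, 18)
  λ_8+ρ ↦ (9, 3, 1, 3)
  λ_9+ρ ↦ (5, 3, 3, 18)
  λ_10+ρ ↦ (11, 1, 11, 2)
  λ_11+ρ ↦ (0, 8, 6, 6)
  λ_12+ρ ↦ (0, 8, 6, 6)

Linkage partition of the 12 weights (4 classes, p=29):

[[1, 6, 7, 9], [2, 3, 5, 10], [4, 11, 12], [8]]


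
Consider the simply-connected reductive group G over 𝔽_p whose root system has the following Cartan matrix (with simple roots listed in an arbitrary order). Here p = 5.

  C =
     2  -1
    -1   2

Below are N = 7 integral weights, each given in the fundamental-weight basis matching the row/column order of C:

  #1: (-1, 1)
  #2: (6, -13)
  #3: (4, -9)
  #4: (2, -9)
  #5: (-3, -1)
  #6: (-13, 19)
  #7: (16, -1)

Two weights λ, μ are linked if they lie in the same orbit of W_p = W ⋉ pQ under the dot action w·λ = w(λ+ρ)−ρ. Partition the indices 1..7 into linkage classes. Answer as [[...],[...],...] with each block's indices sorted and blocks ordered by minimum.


Root system A_2: the 2×2 matrix C matches after relabeling.

Ā_5 reps of the 7 weights (A_2, coords as presented):

  [1] (0, 2)
  [2] (0, 2)
  [3] (0, 2)
  [4] (2, 0)
  [5] (0, 2)
  [6] (0, 2)
  [7] (2, 0)

These 7 weights hit 2 W_5-dot-orbits; sizes (5, 2):

[[1, 2, 3, 5, 6], [4, 7]]


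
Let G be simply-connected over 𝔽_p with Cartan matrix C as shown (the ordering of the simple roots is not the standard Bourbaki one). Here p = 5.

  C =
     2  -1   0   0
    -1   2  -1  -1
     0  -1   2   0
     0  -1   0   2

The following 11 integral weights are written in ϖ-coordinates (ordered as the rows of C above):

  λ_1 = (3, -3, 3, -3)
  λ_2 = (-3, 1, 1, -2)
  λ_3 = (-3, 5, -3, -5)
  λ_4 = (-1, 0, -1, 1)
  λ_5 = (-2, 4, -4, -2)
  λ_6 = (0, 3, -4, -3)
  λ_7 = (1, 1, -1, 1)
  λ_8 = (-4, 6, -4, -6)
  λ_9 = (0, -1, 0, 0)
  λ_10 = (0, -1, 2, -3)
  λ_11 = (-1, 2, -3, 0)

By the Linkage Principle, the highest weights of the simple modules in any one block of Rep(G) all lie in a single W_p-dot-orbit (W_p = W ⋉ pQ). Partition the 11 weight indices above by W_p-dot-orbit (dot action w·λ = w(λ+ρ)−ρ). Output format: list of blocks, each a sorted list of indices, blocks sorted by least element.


Type D_4, rank 4, |W|=192; reorder rows/cols to standard.

Each λ_j+ρ reduced to Ā_5; 4-tuples below use C's row order:

  λ_1 → (0, 1, 0, 2) · λ_2 → (1, 1, 1, 0) · λ_3 → (0, 1, 0, 2) · λ_4 → (0, 1, 0, 2) · λ_5 → (1, 0, 3, 1) · λ_6 → (0, 1, 2, 1) · λ_7 → (1, 0, 1, 1) · λ_8 → (1, 0, 1, 1) · λ_9 → (1, 0, 1, 1) · λ_10 → (1, 1, 1, 0) · λ_11 → (0, 1, 2, 1)

5 distinct reps among the 11 weights ⇒ 5 W_5-linkage classes:

[[1, 3, 4], [2, 10], [5], [6, 11], [7, 8, 9]]


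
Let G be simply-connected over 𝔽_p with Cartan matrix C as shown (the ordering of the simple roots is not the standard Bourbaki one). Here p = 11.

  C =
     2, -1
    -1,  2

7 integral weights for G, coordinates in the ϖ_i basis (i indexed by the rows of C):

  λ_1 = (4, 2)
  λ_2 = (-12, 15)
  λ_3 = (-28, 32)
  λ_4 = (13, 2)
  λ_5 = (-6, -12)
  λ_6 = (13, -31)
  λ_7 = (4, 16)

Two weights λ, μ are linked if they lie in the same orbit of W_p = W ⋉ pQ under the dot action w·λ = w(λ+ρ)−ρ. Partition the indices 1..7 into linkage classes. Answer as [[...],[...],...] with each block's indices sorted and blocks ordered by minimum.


Type A_2, rank 2, |W|=6; reorder rows/cols to standard.

Ā_11 reps of the 7 weights (A_2, coords as presented):

    λ_1+ρ ↦ (5, 3)
    λ_2+ρ ↦ (6, 0)
    λ_3+ρ ↦ (6, 0)
    λ_4+ρ ↦ (5, 3)
    λ_5+ρ ↦ (6, 0)
    λ_6+ρ ↦ (5, 3)
    λ_7+ρ ↦ (6, 0)

The 7 indices split into 2 linkage classes (same alcove rep ⇔ same W_11-dot-orbit):

[[1, 4, 6], [2, 3, 5, 7]]


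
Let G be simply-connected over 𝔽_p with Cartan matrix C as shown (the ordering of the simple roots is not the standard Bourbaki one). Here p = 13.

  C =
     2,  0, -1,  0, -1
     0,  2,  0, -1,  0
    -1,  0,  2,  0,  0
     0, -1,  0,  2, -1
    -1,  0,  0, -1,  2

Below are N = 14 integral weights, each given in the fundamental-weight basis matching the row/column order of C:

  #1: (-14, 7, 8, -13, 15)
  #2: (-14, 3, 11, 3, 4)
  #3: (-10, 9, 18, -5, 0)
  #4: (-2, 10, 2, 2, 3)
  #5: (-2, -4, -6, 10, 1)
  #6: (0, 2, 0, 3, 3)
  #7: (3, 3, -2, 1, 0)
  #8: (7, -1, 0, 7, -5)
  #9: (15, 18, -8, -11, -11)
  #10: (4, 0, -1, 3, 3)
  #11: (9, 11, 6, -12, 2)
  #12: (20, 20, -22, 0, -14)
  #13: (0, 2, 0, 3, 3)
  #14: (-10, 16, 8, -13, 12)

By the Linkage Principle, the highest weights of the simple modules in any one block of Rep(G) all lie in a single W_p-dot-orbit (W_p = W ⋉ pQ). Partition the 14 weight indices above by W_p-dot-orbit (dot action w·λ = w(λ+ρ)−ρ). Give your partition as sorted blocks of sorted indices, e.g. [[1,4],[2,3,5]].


Type A_5, rank 5, |W|=720; reorder rows/cols to standard.

Alcove-folded reps (p=13, 14 weights, presented ϖ-order):

    λ_1 → (0, 0, 1, 1, 8)
    λ_2 → (4, 0, 1, 4, 4)
    λ_3 → (3, 4, 1, 2, 1)
    λ_4 → (3, 4, 1, 2, 1)
    λ_5 → (1, 3, 1, 4, 4)
    λ_6 → (1, 3, 1, 4, 4)
    λ_7 → (3, 4, 1, 2, 1)
    λ_8 → (4, 0, 1, 4, 4)
    λ_9 → (3, 4, 1, 2, 1)
    λ_10 → (4, 0, 1, 4, 4)
    λ_11 → (1, 3, 1, 4, 4)
    λ_12 → (4, 0, 1, 4, 4)
    λ_13 → (1, 3, 1, 4, 4)
    λ_14 → (4, 0, 1, 4, 4)

Partition of {1..14} into 4 W_13-dot-orbits:

[[1], [2, 8, 10, 12, 14], [3, 4, 7, 9], [5, 6, 11, 13]]


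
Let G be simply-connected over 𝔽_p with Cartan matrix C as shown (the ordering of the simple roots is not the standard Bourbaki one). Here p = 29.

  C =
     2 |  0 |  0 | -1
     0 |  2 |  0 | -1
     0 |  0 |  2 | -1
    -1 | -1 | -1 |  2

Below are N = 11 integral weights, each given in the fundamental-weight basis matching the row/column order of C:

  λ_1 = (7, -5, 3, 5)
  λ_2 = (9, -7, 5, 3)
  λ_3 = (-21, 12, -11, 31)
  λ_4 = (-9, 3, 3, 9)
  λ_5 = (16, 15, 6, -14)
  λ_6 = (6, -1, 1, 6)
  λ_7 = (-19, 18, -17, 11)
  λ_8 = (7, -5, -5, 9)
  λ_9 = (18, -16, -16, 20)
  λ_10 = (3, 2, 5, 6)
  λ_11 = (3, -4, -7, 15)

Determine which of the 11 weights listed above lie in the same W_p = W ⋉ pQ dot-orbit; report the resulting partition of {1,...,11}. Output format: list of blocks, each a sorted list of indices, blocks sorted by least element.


C ↔ D_4 under row/col permutation; |W(D_4)| = 192.

Ā_29 reps of the 11 weights (D_4, coords as presented):

  1: (8, 4, 4, 2) · 2: (8, 4, 4, 2) · 3: (4, 3, 6, 7) · 4: (8, 4, 4, 2) · 5: (4, 3, 6, 7) · 6: (7, 0, 2, 7) · 7: (4, 3, 6, 7) · 8: (8, 4, 4, 2) · 9: (8, 4, 4, 2) · 10: (4, 3, 6, 7) · 11: (4, 3, 6, 7)

Grouping the 11 weights by Ā_29-representative: 3 linkage classes.

[[1, 2, 4, 8, 9], [3, 5, 7, 10, 11], [6]]


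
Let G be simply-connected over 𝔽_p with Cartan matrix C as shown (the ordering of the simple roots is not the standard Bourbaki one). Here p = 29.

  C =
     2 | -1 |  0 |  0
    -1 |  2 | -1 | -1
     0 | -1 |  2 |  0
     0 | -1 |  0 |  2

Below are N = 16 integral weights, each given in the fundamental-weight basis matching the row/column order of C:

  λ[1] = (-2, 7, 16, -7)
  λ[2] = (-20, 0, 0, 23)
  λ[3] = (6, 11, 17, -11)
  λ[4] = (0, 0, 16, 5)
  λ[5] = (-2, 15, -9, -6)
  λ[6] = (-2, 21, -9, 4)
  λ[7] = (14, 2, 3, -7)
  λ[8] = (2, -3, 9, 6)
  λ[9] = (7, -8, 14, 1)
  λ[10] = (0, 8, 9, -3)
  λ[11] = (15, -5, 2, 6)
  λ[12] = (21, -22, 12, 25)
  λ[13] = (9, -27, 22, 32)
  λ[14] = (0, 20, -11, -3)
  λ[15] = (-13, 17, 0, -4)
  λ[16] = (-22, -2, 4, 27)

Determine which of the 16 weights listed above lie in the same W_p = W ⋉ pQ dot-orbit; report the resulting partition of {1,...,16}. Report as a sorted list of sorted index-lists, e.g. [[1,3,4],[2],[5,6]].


Dynkin diagram of C (from the 6 off-diagonal −1 entries): D_4.

Ā_29 reps of the 16 weights (D_4, coords as presented):

  1: (1, 1, 17, 6);  2: (1, 1, 17, 6);  3: (1, 7, 10, 2);  4: (1, 1, 17, 6);  5: (1, 2, 8, 5);  6: (1, 2, 8, 5);  7: (12, 3, 1, 3);  8: (1, 2, 8, 5);  9: (1, 2, 8, 5);  10: (1, 7, 10, 2);  11: (12, 3, 1, 3);  12: (1, 2, 8, 5);  13: (12, 3, 1, 3);  14: (1, 7, 10, 2);  15: (12, 3, 1, 3);  16: (1, 1, 17, 6)

Partition of {1..16} into 4 W_29-dot-orbits:

[[1, 2, 4, 16], [3, 10, 14], [5, 6, 8, 9, 12], [7, 11, 13, 15]]


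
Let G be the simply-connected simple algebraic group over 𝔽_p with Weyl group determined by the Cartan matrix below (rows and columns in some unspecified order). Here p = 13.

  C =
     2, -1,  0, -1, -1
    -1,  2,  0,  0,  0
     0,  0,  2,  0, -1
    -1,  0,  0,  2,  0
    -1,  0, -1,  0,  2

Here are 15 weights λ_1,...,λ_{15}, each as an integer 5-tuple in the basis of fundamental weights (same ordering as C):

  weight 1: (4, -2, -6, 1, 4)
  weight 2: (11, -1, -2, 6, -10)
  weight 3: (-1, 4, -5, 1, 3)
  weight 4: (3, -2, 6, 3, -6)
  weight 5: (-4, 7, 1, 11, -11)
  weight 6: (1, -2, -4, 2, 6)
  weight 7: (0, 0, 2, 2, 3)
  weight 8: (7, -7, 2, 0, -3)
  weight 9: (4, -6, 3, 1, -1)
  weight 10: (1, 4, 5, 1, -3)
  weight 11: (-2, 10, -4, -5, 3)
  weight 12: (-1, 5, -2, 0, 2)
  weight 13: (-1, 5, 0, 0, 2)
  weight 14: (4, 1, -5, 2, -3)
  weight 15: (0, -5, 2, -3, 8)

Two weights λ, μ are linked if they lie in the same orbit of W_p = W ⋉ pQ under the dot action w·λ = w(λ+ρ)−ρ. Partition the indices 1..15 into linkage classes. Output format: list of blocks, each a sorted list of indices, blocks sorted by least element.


Root system D_5: the 5×5 matrix C matches after relabeling.

Each λ_j+ρ reduced to Ā_13; 5-tuples below use C's row order:

    1: (1, 1, 2, 2, 3)
    2: (0, 6, 1, 1, 2)
    3: (0, 5, 4, 2, 0)
    4: (1, 1, 2, 2, 3)
    5: (1, 1, 3, 3, 0)
    6: (1, 1, 3, 3, 0)
    7: (1, 1, 3, 3, 0)
    8: (0, 6, 1, 1, 2)
    9: (0, 5, 4, 2, 0)
    10: (0, 5, 4, 2, 0)
    11: (0, 6, 1, 1, 2)
    12: (0, 6, 1, 1, 2)
    13: (0, 6, 1, 1, 2)
    14: (1, 1, 2, 2, 3)
    15: (1, 1, 3, 3, 0)

Partition of {1..15} into 4 W_13-dot-orbits:

[[1, 4, 14], [2, 8, 11, 12, 13], [3, 9, 10], [5, 6, 7, 15]]


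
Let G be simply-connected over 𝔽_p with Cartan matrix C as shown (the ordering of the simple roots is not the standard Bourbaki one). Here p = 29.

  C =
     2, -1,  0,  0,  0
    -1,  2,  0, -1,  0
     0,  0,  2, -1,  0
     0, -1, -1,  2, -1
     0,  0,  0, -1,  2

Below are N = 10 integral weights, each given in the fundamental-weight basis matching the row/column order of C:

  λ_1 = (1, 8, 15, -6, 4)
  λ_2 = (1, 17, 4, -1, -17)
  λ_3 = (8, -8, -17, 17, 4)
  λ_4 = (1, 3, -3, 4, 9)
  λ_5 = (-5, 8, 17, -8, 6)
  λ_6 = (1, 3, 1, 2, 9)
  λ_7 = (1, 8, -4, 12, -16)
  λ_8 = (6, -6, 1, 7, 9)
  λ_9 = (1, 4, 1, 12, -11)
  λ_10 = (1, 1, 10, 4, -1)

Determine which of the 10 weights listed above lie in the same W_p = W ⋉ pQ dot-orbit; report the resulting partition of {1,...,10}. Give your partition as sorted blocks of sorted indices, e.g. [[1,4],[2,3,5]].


Root system D_5: the 5×5 matrix C matches after relabeling.

Ā_29 reps of the 10 weights (D_5, coords as presented):

    1: (2, 2, 11, 5, 0)
    2: (2, 2, 11, 5, 0)
    3: (2, 2, 11, 5, 0)
    4: (2, 4, 2, 3, 10)
    5: (2, 2, 11, 5, 0)
    6: (2, 4, 2, 3, 10)
    7: (2, 4, 2, 3, 10)
    8: (2, 4, 2, 3, 10)
    9: (2, 4, 2, 3, 10)
    10: (2, 2, 11, 5, 0)

Linkage partition of the 10 weights (2 classes, p=29):

[[1, 2, 3, 5, 10], [4, 6, 7, 8, 9]]


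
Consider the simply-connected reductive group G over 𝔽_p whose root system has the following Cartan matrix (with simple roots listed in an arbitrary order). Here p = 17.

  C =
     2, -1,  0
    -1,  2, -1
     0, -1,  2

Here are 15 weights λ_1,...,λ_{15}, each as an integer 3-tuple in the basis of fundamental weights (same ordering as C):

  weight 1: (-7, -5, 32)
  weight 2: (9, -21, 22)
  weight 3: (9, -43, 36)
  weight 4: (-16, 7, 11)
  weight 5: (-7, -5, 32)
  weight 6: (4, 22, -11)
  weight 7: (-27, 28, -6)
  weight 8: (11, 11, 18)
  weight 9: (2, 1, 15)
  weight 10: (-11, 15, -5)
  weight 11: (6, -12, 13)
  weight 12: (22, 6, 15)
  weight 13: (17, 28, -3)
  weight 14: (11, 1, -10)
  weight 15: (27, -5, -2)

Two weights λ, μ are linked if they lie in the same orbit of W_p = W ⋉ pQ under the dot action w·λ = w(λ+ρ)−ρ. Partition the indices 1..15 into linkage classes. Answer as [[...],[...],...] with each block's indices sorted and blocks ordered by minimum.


C ↔ A_3 under row/col permutation; |W(A_3)| = 24.

λ_j+ρ reflected into Ā_17 (⟨·,θ^∨⟩≤17); 3-tuples as given:

  λ_1+ρ ↦ (6, 6, 1);  λ_2+ρ ↦ (4, 7, 3);  λ_3+ρ ↦ (5, 7, 2);  λ_4+ρ ↦ (5, 7, 2);  λ_5+ρ ↦ (6, 6, 1);  λ_6+ρ ↦ (6, 6, 1);  λ_7+ρ ↦ (5, 7, 2);  λ_8+ρ ↦ (5, 7, 2);  λ_9+ρ ↦ (1, 1, 12);  λ_10+ρ ↦ (10, 2, 4);  λ_11+ρ ↦ (4, 7, 3);  λ_12+ρ ↦ (6, 6, 1);  λ_13+ρ ↦ (10, 2, 4);  λ_14+ρ ↦ (5, 7, 2);  λ_15+ρ ↦ (6, 6, 1)

The 15 indices split into 5 linkage classes (same alcove rep ⇔ same W_17-dot-orbit):

[[1, 5, 6, 12, 15], [2, 11], [3, 4, 7, 8, 14], [9], [10, 13]]


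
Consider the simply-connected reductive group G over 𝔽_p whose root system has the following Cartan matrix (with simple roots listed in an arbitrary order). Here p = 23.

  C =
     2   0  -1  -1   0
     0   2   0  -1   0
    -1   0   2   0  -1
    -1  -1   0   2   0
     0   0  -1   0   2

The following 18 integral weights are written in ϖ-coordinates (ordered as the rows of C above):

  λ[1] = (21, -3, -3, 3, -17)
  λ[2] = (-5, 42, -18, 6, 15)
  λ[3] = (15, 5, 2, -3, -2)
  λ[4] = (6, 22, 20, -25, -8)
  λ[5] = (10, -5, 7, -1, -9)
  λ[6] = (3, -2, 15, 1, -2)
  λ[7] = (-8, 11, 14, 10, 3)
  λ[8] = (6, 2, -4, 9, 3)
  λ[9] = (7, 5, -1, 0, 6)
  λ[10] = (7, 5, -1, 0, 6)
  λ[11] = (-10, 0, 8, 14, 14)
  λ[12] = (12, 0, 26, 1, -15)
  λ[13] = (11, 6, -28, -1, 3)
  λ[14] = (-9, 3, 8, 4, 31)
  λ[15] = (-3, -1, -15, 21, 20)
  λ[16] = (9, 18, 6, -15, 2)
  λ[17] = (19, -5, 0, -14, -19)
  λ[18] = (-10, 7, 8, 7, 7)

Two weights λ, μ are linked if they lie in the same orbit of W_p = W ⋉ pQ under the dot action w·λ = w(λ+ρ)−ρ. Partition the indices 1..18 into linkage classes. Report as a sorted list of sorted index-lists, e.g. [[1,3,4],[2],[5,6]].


Root system A_5: the 5×5 matrix C matches after relabeling.

Ā_23 reps of the 18 weights (A_5, coords as presented):

  λ_1 → (4, 1, 15, 1, 1)
  λ_2 → (14, 4, 2, 2, 1)
  λ_3 → (14, 4, 2, 2, 1)
  λ_4 → (14, 4, 2, 2, 1)
  λ_5 → (7, 0, 0, 4, 8)
  λ_6 → (4, 1, 15, 1, 1)
  λ_7 → (7, 0, 0, 4, 8)
  λ_8 → (4, 3, 3, 10, 1)
  λ_9 → (8, 6, 0, 1, 7)
  λ_10 → (8, 6, 0, 1, 7)
  λ_11 → (8, 6, 0, 1, 7)
  λ_12 → (4, 3, 3, 10, 1)
  λ_13 → (7, 0, 0, 4, 8)
  λ_14 → (1, 3, 9, 5, 4)
  λ_15 → (14, 4, 2, 2, 1)
  λ_16 → (4, 3, 3, 10, 1)
  λ_17 → (4, 3, 3, 10, 1)
  λ_18 → (8, 6, 0, 1, 7)

6 distinct reps among the 18 weights ⇒ 6 W_23-linkage classes:

[[1, 6], [2, 3, 4, 15], [5, 7, 13], [8, 12, 16, 17], [9, 10, 11, 18], [14]]


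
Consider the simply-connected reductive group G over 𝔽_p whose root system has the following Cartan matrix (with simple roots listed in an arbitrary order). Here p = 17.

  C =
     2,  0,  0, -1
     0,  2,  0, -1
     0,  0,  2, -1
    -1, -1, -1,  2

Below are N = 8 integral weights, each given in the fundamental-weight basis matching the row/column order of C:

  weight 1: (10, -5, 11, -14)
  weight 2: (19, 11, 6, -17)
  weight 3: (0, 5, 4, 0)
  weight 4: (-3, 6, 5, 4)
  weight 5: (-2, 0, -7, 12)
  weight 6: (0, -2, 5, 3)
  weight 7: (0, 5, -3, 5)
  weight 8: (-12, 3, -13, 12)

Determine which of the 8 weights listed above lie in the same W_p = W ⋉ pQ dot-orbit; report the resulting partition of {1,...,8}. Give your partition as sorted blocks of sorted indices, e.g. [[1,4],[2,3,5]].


C ↔ D_4 under row/col permutation; |W(D_4)| = 192.

Folding the 8 weights λ_j+ρ into Ā_17 (reps in the given 4-coord order):

  λ_1+ρ ↦ (1, 6, 2, 4);  λ_2+ρ ↦ (1, 1, 6, 3);  λ_3+ρ ↦ (1, 6, 5, 1);  λ_4+ρ ↦ (1, 6, 5, 1);  λ_5+ρ ↦ (1, 1, 6, 3);  λ_6+ρ ↦ (1, 1, 6, 3);  λ_7+ρ ↦ (1, 6, 2, 4);  λ_8+ρ ↦ (1, 6, 2, 4)

Linkage partition of the 8 weights (3 classes, p=17):

[[1, 7, 8], [2, 5, 6], [3, 4]]


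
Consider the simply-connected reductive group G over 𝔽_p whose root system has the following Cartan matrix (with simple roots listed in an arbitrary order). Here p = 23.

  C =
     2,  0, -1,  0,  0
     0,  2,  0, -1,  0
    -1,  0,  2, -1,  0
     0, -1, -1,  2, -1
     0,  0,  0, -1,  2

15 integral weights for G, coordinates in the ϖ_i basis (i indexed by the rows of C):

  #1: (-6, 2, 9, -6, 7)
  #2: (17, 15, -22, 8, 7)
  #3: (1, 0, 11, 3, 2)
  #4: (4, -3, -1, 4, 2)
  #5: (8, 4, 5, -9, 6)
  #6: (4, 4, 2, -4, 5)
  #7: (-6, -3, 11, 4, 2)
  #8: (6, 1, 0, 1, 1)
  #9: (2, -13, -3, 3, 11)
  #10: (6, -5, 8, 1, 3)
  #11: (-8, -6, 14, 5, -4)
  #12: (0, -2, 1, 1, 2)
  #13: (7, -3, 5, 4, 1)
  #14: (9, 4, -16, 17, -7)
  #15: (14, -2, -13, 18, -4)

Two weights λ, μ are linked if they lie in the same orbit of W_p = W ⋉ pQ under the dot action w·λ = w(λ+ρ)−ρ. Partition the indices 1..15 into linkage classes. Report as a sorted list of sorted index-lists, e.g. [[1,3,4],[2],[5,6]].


Root system D_5: the 5×5 matrix C matches after relabeling.

Each λ_j+ρ reduced to Ā_23; 5-tuples below use C's row order:

  λ_1+ρ ↦ (5, 2, 0, 3, 3)
  λ_2+ρ ↦ (7, 2, 1, 2, 2)
  λ_3+ρ ↦ (1, 1, 2, 1, 3)
  λ_4+ρ ↦ (5, 2, 0, 3, 3)
  λ_5+ρ ↦ (7, 3, 2, 2, 1)
  λ_6+ρ ↦ (5, 2, 0, 3, 3)
  λ_7+ρ ↦ (5, 2, 0, 3, 3)
  λ_8+ρ ↦ (7, 2, 1, 2, 2)
  λ_9+ρ ↦ (7, 2, 1, 2, 2)
  λ_10+ρ ↦ (7, 2, 1, 2, 2)
  λ_11+ρ ↦ (7, 3, 2, 2, 1)
  λ_12+ρ ↦ (1, 1, 2, 1, 3)
  λ_13+ρ ↦ (7, 2, 1, 2, 2)
  λ_14+ρ ↦ (5, 2, 0, 3, 3)
  λ_15+ρ ↦ (1, 1, 2, 1, 3)

Partition of {1..15} into 4 W_23-dot-orbits:

[[1, 4, 6, 7, 14], [2, 8, 9, 10, 13], [3, 12, 15], [5, 11]]


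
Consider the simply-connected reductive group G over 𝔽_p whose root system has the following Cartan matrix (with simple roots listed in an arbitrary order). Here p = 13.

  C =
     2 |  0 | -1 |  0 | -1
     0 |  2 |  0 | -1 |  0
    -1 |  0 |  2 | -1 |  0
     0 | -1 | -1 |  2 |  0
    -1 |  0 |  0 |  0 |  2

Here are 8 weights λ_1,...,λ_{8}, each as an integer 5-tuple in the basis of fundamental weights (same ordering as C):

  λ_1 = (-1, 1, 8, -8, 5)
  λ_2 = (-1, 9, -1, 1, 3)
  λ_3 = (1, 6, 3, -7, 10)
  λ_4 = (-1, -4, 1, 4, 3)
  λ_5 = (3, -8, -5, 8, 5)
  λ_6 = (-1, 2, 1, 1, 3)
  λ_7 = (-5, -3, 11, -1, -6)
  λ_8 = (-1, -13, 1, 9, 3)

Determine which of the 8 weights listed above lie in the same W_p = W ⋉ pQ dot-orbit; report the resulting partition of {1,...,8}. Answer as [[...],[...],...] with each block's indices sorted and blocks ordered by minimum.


C ↔ A_5 under row/col permutation; |W(A_5)| = 720.

Alcove-folded reps (p=13, 8 weights, presented ϖ-order):

  λ_1+ρ ↦ (0, 3, 2, 2, 4) · λ_2+ρ ↦ (0, 7, 0, 2, 1) · λ_3+ρ ↦ (0, 4, 2, 0, 6) · λ_4+ρ ↦ (0, 3, 2, 2, 4) · λ_5+ρ ↦ (0, 3, 2, 2, 4) · λ_6+ρ ↦ (0, 3, 2, 2, 4) · λ_7+ρ ↦ (5, 0, 1, 2, 4) · λ_8+ρ ↦ (0, 7, 0, 2, 1)

Linkage partition of the 8 weights (4 classes, p=13):

[[1, 4, 5, 6], [2, 8], [3], [7]]


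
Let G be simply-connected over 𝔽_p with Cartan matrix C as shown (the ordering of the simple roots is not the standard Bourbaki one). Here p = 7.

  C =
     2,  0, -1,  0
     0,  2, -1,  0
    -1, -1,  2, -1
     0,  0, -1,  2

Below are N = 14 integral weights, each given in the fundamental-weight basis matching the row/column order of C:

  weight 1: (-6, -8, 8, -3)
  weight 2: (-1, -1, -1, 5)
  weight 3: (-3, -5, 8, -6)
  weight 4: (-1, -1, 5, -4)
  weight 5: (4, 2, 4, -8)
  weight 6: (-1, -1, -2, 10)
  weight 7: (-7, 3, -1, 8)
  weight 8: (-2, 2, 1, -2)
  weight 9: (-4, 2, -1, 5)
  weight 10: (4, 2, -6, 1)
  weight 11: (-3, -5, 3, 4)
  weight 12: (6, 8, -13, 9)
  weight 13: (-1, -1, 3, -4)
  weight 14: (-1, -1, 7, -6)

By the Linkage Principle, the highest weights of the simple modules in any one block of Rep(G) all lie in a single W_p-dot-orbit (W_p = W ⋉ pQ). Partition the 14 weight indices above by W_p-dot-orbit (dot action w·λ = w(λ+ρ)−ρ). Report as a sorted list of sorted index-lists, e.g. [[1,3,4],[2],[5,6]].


D_4 Cartan matrix, 4 simple roots permuted; ρ=(1,1,1,1).

Folding the 14 weights λ_j+ρ into Ā_7 (reps in the given 4-coord order):

  λ_1 → (0, 2, 0, 3)
  λ_2 → (0, 0, 0, 6)
  λ_3 → (0, 2, 0, 3)
  λ_4 → (0, 0, 1, 3)
  λ_5 → (1, 3, 0, 1)
  λ_6 → (0, 0, 1, 3)
  λ_7 → (2, 0, 0, 1)
  λ_8 → (1, 3, 0, 1)
  λ_9 → (0, 0, 1, 3)
  λ_10 → (0, 2, 0, 3)
  λ_11 → (0, 2, 0, 3)
  λ_12 → (0, 2, 0, 3)
  λ_13 → (0, 0, 1, 3)
  λ_14 → (0, 0, 1, 3)

These 14 weights hit 5 W_7-dot-orbits; sizes (5, 1, 5, 2, 1):

[[1, 3, 10, 11, 12], [2], [4, 6, 9, 13, 14], [5, 8], [7]]


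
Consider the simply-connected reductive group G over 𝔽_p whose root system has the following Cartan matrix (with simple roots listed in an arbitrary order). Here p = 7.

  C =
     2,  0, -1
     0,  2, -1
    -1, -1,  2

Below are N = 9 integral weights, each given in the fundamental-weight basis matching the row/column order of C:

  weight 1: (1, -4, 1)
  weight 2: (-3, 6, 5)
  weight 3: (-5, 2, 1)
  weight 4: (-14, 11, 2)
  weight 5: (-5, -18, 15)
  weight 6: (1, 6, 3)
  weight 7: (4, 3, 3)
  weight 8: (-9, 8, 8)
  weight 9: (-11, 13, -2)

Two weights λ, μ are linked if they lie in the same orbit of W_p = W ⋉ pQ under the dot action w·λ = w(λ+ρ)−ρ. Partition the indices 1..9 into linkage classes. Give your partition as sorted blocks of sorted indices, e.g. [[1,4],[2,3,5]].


C ↔ A_3 under row/col permutation; |W(A_3)| = 24.

Alcove-folded reps (p=7, 9 weights, presented ϖ-order):

  1: (1, 2, 1) · 2: (4, 1, 0) · 3: (2, 1, 2) · 4: (1, 2, 1) · 5: (2, 1, 2) · 6: (4, 1, 0) · 7: (1, 2, 1) · 8: (1, 2, 1) · 9: (3, 1, 0)

Grouping the 9 weights by Ā_7-representative: 4 linkage classes.

[[1, 4, 7, 8], [2, 6], [3, 5], [9]]


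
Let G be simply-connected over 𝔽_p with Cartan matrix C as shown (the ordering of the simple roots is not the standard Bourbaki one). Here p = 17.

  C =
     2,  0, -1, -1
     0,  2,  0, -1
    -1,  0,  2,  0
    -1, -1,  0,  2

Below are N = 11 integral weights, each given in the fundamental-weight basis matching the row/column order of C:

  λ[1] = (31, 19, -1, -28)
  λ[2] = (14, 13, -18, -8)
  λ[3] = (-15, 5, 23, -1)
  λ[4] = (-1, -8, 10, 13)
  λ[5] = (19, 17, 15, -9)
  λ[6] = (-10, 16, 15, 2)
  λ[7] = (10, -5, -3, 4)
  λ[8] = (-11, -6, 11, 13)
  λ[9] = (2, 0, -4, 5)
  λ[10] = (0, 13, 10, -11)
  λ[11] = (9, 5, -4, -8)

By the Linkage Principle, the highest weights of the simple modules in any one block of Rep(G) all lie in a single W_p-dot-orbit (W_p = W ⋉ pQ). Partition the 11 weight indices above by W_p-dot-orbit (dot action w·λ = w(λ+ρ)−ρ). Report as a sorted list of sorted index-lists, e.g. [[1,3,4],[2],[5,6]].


A_4 Cartan matrix, 4 simple roots permuted; ρ=(1,1,1,1).

λ_j+ρ reflected into Ā_17 (⟨·,θ^∨⟩≤17); 4-tuples as given:

  λ_1 → (7, 0, 3, 2);  λ_2 → (7, 0, 3, 2);  λ_3 → (0, 1, 3, 6);  λ_4 → (0, 1, 3, 6);  λ_5 → (9, 4, 2, 1);  λ_6 → (0, 1, 3, 6);  λ_7 → (9, 4, 2, 1);  λ_8 → (9, 4, 2, 1);  λ_9 → (0, 1, 3, 6);  λ_10 → (9, 4, 2, 1);  λ_11 → (0, 1, 3, 6)

Linkage partition of the 11 weights (3 classes, p=17):

[[1, 2], [3, 4, 6, 9, 11], [5, 7, 8, 10]]


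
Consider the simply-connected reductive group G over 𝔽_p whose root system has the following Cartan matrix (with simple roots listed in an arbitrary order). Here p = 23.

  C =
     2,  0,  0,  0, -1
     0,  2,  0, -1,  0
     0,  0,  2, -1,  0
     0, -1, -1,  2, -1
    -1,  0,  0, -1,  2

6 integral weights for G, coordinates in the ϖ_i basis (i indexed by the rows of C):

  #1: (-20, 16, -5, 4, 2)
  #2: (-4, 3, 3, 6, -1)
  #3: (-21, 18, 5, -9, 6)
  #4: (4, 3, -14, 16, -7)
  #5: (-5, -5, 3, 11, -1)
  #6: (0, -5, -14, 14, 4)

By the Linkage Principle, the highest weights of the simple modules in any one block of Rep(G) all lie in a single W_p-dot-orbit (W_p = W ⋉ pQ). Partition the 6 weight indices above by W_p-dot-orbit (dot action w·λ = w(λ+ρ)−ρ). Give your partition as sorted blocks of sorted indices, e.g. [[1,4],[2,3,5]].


D_5 Cartan matrix, 5 simple roots permuted; ρ=(1,1,1,1,1).

Alcove-folded reps (p=23, 6 weights, presented ϖ-order):

    λ_1+ρ ↦ (1, 2, 11, 2, 2)
    λ_2+ρ ↦ (0, 4, 4, 4, 3)
    λ_3+ρ ↦ (1, 2, 11, 2, 2)
    λ_4+ρ ↦ (1, 2, 11, 2, 2)
    λ_5+ρ ↦ (0, 4, 4, 4, 3)
    λ_6+ρ ↦ (1, 2, 11, 2, 2)

Partition of {1..6} into 2 W_23-dot-orbits:

[[1, 3, 4, 6], [2, 5]]


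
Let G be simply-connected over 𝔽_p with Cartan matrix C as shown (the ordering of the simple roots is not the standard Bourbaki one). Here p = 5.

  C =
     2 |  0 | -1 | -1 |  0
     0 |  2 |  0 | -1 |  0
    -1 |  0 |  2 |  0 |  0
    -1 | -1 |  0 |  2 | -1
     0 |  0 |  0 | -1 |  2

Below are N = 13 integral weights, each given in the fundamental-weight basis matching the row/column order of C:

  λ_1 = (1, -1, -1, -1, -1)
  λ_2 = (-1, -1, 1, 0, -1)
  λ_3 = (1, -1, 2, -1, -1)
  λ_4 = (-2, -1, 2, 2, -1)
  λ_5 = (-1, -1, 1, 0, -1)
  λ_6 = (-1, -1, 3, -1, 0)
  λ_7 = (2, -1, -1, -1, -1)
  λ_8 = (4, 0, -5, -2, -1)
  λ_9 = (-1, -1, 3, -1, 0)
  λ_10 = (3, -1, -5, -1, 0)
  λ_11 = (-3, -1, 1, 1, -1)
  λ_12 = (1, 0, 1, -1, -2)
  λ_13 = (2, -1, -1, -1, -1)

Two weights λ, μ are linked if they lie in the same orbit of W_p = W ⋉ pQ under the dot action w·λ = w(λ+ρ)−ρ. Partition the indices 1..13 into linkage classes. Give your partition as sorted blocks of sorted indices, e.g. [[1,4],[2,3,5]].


D_5 Cartan matrix, 5 simple roots permuted; ρ=(1,1,1,1,1).

Alcove-folded reps (p=5, 13 weights, presented ϖ-order):

  1: (2, 0, 0, 0, 0) · 2: (0, 0, 2, 1, 0) · 3: (0, 0, 3, 0, 0) · 4: (2, 0, 0, 0, 0) · 5: (0, 0, 2, 1, 0) · 6: (0, 0, 4, 0, 1) · 7: (2, 0, 0, 0, 0) · 8: (0, 0, 4, 0, 1) · 9: (0, 0, 4, 0, 1) · 10: (0, 0, 4, 0, 1) · 11: (2, 0, 0, 0, 0) · 12: (0, 0, 2, 1, 0) · 13: (2, 0, 0, 0, 0)

The 13 indices split into 4 linkage classes (same alcove rep ⇔ same W_5-dot-orbit):

[[1, 4, 7, 11, 13], [2, 5, 12], [3], [6, 8, 9, 10]]


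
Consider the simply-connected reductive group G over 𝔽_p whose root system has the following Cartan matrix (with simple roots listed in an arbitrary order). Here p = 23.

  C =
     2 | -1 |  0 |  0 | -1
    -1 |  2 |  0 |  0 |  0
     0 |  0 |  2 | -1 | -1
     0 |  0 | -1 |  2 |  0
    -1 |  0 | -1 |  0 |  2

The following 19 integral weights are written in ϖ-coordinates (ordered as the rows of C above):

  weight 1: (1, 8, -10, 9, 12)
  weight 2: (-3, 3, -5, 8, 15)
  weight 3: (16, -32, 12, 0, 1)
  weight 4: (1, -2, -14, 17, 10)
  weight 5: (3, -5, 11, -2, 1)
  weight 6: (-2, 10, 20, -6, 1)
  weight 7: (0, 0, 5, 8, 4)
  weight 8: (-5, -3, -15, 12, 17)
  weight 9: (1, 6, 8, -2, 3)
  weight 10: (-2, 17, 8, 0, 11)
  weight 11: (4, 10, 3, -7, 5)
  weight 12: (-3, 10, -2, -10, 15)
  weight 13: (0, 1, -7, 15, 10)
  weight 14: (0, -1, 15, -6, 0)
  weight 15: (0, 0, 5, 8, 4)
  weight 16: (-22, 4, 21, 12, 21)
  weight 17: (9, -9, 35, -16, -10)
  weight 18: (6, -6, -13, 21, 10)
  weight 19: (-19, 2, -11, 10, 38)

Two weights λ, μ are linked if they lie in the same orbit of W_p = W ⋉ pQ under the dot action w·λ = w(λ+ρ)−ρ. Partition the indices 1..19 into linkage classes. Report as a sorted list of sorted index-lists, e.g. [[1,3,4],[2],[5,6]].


C ↔ A_5 under row/col permutation; |W(A_5)| = 720.

Each λ_j+ρ reduced to Ā_23; 5-tuples below use C's row order:

    λ_1 → (2, 7, 8, 1, 4)
    λ_2 → (2, 2, 4, 5, 10)
    λ_3 → (2, 7, 8, 1, 4)
    λ_4 → (1, 0, 11, 5, 1)
    λ_5 → (0, 4, 11, 1, 2)
    λ_6 → (1, 0, 11, 5, 1)
    λ_7 → (1, 1, 6, 9, 5)
    λ_8 → (0, 4, 11, 1, 2)
    λ_9 → (2, 7, 8, 1, 4)
    λ_10 → (1, 1, 6, 9, 5)
    λ_11 → (5, 8, 2, 1, 4)
    λ_12 → (2, 7, 8, 1, 4)
    λ_13 → (1, 1, 6, 9, 5)
    λ_14 → (1, 0, 11, 5, 1)
    λ_15 → (1, 1, 6, 9, 5)
    λ_16 → (1, 0, 11, 5, 1)
    λ_17 → (2, 7, 8, 1, 4)
    λ_18 → (1, 0, 11, 5, 1)
    λ_19 → (1, 1, 6, 9, 5)

Grouping the 19 weights by Ā_23-representative: 6 linkage classes.

[[1, 3, 9, 12, 17], [2], [4, 6, 14, 16, 18], [5, 8], [7, 10, 13, 15, 19], [11]]


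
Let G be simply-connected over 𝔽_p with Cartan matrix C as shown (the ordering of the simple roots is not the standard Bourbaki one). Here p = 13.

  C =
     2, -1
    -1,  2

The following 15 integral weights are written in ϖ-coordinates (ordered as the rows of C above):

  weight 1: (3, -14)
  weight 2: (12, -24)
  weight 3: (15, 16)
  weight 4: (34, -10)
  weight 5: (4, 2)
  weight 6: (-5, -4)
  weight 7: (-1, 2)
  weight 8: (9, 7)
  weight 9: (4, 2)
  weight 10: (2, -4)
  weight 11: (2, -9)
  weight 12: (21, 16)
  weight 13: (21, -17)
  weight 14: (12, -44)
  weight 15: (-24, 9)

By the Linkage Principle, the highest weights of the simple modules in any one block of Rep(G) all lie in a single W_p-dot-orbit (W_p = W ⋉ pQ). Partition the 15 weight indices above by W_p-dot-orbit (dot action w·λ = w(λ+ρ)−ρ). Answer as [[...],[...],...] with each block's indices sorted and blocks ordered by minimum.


Type A_2, rank 2, |W|=6; reorder rows/cols to standard.

Ā_13 reps of the 15 weights (A_2, coords as presented):

  [1] (9, 4)
  [2] (0, 3)
  [3] (3, 4)
  [4] (9, 4)
  [5] (5, 3)
  [6] (3, 4)
  [7] (0, 3)
  [8] (5, 3)
  [9] (5, 3)
  [10] (0, 3)
  [11] (5, 3)
  [12] (9, 4)
  [13] (3, 4)
  [14] (9, 4)
  [15] (0, 3)

These 15 weights hit 4 W_13-dot-orbits; sizes (4, 4, 3, 4):

[[1, 4, 12, 14], [2, 7, 10, 15], [3, 6, 13], [5, 8, 9, 11]]


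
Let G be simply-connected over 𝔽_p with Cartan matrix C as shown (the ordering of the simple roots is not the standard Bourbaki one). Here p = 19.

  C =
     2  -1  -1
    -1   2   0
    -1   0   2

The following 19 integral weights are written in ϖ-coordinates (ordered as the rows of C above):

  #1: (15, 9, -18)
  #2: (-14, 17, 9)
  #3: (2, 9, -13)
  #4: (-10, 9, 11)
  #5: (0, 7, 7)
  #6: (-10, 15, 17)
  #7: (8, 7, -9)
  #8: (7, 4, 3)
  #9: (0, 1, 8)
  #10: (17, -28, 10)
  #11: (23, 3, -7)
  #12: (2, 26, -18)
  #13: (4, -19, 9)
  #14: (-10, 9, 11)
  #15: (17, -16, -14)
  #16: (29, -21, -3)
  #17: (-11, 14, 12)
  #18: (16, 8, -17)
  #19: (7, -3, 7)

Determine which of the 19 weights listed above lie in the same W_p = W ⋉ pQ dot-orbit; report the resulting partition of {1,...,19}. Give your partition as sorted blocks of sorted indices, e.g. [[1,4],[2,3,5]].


Type A_3, rank 3, |W|=24; reorder rows/cols to standard.

Alcove-folded reps (p=19, 19 weights, presented ϖ-order):

  [1] (1, 2, 9) · [2] (10, 5, 3) · [3] (9, 1, 3) · [4] (9, 1, 3) · [5] (1, 8, 8) · [6] (9, 1, 3) · [7] (1, 8, 8) · [8] (8, 5, 4) · [9] (1, 2, 9) · [10] (1, 8, 8) · [11] (10, 5, 3) · [12] (6, 2, 8) · [13] (10, 5, 3) · [14] (9, 1, 3) · [15] (10, 5, 3) · [16] (1, 8, 8) · [17] (10, 5, 3) · [18] (1, 2, 9) · [19] (6, 2, 8)

Partition of {1..19} into 6 W_19-dot-orbits:

[[1, 9, 18], [2, 11, 13, 15, 17], [3, 4, 6, 14], [5, 7, 10, 16], [8], [12, 19]]


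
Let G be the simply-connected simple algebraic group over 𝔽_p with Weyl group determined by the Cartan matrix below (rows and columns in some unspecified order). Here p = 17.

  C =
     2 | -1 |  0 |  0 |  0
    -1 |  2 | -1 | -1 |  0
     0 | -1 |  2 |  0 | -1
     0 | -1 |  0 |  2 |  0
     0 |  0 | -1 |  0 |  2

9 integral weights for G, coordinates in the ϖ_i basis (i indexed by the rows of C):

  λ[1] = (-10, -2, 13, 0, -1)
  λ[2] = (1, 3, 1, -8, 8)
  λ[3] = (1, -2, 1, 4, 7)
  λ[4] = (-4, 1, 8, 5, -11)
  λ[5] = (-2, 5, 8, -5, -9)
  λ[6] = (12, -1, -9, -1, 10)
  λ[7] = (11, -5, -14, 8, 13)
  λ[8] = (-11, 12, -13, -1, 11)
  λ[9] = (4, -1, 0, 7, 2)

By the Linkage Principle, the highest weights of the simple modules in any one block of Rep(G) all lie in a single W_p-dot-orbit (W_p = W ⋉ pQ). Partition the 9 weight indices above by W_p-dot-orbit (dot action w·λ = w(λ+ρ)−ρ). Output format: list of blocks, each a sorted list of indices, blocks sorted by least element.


Type D_5, rank 5, |W|=1920; reorder rows/cols to standard.

W_17-reps of the 9 weights in Ā_17 (same 5-coord order as C):

  λ_1 → (1, 0, 3, 9, 0);  λ_2 → (1, 1, 1, 4, 8);  λ_3 → (1, 1, 1, 4, 8);  λ_4 → (1, 1, 1, 4, 8);  λ_5 → (1, 1, 1, 4, 8);  λ_6 → (5, 0, 0, 8, 3);  λ_7 → (5, 0, 0, 8, 3);  λ_8 → (1, 0, 3, 9, 0);  λ_9 → (5, 0, 0, 8, 3)

Linkage partition of the 9 weights (3 classes, p=17):

[[1, 8], [2, 3, 4, 5], [6, 7, 9]]


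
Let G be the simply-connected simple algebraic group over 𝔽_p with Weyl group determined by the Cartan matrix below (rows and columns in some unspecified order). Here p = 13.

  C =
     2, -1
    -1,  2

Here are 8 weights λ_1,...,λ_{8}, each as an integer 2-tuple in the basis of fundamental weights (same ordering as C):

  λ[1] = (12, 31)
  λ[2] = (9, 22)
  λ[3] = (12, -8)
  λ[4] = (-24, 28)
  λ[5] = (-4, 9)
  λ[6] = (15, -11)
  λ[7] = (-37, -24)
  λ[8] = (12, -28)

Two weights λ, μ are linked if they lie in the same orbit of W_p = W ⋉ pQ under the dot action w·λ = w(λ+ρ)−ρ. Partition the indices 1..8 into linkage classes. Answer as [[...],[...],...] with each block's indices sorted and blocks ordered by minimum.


Dynkin diagram of C (from the 2 off-diagonal −1 entries): A_2.

λ_j+ρ reflected into Ā_13 (⟨·,θ^∨⟩≤13); 2-tuples as given:

    1: (6, 7)
    2: (3, 7)
    3: (6, 7)
    4: (3, 7)
    5: (3, 7)
    6: (3, 7)
    7: (3, 7)
    8: (1, 0)

Partition of {1..8} into 3 W_13-dot-orbits:

[[1, 3], [2, 4, 5, 6, 7], [8]]
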